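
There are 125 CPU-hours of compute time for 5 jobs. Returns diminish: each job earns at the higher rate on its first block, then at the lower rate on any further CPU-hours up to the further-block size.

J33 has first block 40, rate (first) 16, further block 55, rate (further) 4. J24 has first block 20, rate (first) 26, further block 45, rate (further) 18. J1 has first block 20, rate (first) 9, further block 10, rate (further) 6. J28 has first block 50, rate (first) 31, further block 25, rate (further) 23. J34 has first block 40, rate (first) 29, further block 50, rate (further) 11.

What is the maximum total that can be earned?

Rank every tier by rate: J28/T1 31 > J34/T1 29 > J24/T1 26 > J28/T2 23 > J24/T2 18 > J33/T1 16 > J34/T2 11 > J1/T1 9 > J1/T2 6 > J33/T2 4.
Fill J28 T1 block (50 at 31) → 75 left.
J34 T1 at 29: fill all 40 → 35 left.
J24 T1 at 26: fill all 20 → 15 left.
J28 T2 at 23: only 15 left, fill 15.
Total = 31×50 + 29×40 + 26×20 + 23×15 = 3575.

3575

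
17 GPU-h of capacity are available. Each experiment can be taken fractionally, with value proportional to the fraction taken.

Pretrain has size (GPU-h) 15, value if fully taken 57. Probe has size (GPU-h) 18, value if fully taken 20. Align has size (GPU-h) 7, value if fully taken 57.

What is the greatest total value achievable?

95

Best value per unit of size first: Align 57/7≈8.14, Pretrain 57/15≈3.8, Probe 20/18≈1.11.
All 7 GPU-h of Align fit (value 57) ; 10 remain.
Fill the last 10 GPU-h with part of Pretrain: 10/15 of it earns 38.
Total value = 95.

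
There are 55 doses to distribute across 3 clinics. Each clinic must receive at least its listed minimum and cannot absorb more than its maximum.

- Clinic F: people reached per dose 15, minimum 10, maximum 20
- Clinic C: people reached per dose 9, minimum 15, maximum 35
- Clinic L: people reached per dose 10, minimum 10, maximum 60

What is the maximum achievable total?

Meeting every minimum uses 10+15+10 = 35 doses, leaving 20.
Order the clinics by people reached per dose: Clinic F 15 > Clinic L 10 > Clinic C 9.
Clinic F takes 10 more to reach its cap of 20 → 10 left.
Clinic L has room for 50 more but only 10 remain, so it gets 20.
Total = 15×20 + 9×15 + 10×20 = 635.

635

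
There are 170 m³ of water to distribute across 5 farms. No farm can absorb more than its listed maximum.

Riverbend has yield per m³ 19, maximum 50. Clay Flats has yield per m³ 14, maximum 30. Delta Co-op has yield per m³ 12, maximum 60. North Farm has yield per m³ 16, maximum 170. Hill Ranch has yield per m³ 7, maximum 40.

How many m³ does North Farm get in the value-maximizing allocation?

120

Rank by yield per m³: Riverbend 19 > North Farm 16 > Clay Flats 14 > Delta Co-op 12 > Hill Ranch 7.
Riverbend takes 50 to reach its cap of 50 ; 120 left.
North Farm has room for 170 but only 120 remain, so it gets 120.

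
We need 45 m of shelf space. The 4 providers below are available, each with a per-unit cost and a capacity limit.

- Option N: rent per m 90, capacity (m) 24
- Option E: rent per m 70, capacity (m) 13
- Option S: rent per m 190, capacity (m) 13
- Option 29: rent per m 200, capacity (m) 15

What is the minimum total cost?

4590

Use providers in increasing cost order.
Take 13 from Option E at 70 — need 32 more.
Option N (90): use full 24 — 8 m to go.
Option S at 190: take 8 of its 13 — requirement met.
Option 29: unused.
Cost = 13×70 + 24×90 + 8×190 = 4590.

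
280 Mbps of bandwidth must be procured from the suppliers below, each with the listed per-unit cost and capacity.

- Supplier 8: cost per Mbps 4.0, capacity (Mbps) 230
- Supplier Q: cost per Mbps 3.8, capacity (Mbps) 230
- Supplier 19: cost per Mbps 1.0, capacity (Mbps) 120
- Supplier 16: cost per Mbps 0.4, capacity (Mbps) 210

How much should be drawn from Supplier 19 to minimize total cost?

Use suppliers in increasing cost order.
Supplier 16 at 0.4: take all 210 Mbps — 70 still needed.
Supplier 19 at 1.0: take 70 of its 120 — requirement met.
Supplier Q, Supplier 8: unused.

70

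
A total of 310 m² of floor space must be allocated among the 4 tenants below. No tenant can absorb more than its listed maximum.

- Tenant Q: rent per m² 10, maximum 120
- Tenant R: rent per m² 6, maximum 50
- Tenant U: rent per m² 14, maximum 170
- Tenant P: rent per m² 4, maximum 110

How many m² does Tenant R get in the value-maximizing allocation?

20

Order the tenants by rent per m²: Tenant U 14 > Tenant Q 10 > Tenant R 6 > Tenant P 4.
Tenant U takes 170 to reach its cap of 170 — 140 left.
Give Tenant Q 120 to hit its cap of 120 — 20 left.
Only 20 left; Tenant R takes them to reach 20.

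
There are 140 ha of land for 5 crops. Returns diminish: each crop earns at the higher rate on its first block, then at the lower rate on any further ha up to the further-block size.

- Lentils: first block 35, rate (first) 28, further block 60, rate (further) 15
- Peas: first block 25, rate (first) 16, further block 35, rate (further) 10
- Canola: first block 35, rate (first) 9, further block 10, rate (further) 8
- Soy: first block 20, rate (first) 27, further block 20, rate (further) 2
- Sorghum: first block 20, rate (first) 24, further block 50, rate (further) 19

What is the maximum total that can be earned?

Treat each block as its own option and order by rate: Lentils/first 28 > Soy/first 27 > Sorghum/first 24 > Sorghum/second 19 > Peas/first 16 > Lentils/second 15 > Peas/second 10 > Canola/first 9 > Canola/second 8 > Soy/second 2.
Lentils/first (28): +35 → 105 left.
Soy/first (27): +20 → 85 left.
Sorghum first at 24: fill all 20 → 65 left.
Sorghum second at 19: fill all 50 → 15 left.
Peas/first: +15 of 25 at 16; pool empty.
Total = 28×35 + 27×20 + 24×20 + 19×50 + 16×15 = 3190.

3190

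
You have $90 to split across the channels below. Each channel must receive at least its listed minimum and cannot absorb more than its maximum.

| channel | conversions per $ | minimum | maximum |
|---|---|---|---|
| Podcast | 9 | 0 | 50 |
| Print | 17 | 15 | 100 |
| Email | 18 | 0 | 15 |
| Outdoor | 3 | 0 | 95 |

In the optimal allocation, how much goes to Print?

Meeting every minimum uses 0+15+0+0 = 15 $, leaving 75.
Order the channels by conversions per $: Email 18 > Print 17 > Podcast 9 > Outdoor 3.
Give Email 15 more to hit its cap of 15 → 60 left.
Print: +60 (room for 85) → 75. Pool exhausted.

75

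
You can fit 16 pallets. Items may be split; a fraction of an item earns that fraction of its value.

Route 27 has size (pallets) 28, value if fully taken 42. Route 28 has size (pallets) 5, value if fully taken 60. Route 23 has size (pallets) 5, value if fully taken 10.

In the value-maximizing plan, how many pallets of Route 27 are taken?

Rank by value-to-size ratio: Route 28 60/5≈12, Route 23 10/5≈2, Route 27 42/28≈1.5.
All 5 pallets of Route 28 fit (value 60) — 11 remain.
Route 23: take in full, 5 pallets for value 10 — 6 left.
6 pallets left: a 6/28 share of Route 27 gives 42×6/28 = 9.

6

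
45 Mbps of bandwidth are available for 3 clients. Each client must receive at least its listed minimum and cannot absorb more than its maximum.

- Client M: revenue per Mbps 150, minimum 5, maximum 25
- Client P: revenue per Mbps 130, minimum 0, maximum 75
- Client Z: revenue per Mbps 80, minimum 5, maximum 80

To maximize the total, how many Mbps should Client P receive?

15

Meeting every minimum uses 5+0+5 = 10 Mbps, leaving 35.
Rank by revenue per Mbps: Client M 150 > Client P 130 > Client Z 80.
Client M takes 20 more to reach its cap of 25 → 15 left.
Client P: +15 (room for 75) → 15. Pool exhausted.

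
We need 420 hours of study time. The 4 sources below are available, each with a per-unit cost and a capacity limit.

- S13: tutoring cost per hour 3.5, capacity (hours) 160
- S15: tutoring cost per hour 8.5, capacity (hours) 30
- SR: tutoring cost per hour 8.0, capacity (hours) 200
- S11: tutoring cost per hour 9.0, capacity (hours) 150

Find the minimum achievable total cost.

2685

Fill from the cheapest source first.
S13 at 3.5: take all 160 hours ; 260 still needed.
SR at 8.0: take all 200 hours ; 60 still needed.
Take 30 from S15 at 8.5 ; need 30 more.
Take 30 from S11 at 9.0 to finish.
Cost = 160×3.5 + 200×8.0 + 30×8.5 + 30×9.0 = 2685.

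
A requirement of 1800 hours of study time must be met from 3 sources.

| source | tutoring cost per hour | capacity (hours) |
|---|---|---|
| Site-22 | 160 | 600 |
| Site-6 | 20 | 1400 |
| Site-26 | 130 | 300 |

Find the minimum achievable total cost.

Fill from the cheapest source first.
Site-6 (20): use full 1400 — 400 hours to go.
Site-26 at 130: take all 300 hours — 100 still needed.
Take 100 from Site-22 at 160 to finish.
Cost = 1400×20 + 300×130 + 100×160 = 83000.

83000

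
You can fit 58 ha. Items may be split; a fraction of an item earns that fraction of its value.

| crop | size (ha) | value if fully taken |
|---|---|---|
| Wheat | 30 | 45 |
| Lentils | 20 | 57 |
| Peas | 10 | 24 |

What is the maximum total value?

Rank by value-to-size ratio: Lentils 57/20≈2.85, Peas 24/10≈2.4, Wheat 45/30≈1.5.
Lentils: take in full, 20 ha for value 57 — 38 left.
All 10 ha of Peas fit (value 24) — 28 remain.
Only 28 ha remain; take 28/30 of Wheat for value 45×28/30 = 42.
Total value = 123.

123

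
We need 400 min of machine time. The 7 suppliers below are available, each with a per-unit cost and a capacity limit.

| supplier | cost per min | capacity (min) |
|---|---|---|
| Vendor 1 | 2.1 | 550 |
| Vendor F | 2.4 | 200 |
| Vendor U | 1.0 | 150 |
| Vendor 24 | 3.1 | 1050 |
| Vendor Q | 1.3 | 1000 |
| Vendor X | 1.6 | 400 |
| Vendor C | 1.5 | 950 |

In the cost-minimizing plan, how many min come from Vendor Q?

Cheapest first:
Take 150 from Vendor U at 1.0 ; need 250 more.
Vendor Q at 1.3: take 250 of its 1000 ; requirement met.
Vendor C, Vendor X, Vendor 1, Vendor F, Vendor 24: unused.

250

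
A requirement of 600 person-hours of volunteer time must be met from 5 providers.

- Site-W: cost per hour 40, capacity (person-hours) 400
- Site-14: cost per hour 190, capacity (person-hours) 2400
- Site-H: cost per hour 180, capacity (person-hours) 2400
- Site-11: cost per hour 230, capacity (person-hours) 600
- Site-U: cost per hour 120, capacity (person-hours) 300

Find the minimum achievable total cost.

Fill from the cheapest provider first.
Site-W at 40: take all 400 person-hours — 200 still needed.
Site-U (120): take the remaining 200 — done.
Site-H, Site-14, Site-11: unused.
Cost = 400×40 + 200×120 = 40000.

40000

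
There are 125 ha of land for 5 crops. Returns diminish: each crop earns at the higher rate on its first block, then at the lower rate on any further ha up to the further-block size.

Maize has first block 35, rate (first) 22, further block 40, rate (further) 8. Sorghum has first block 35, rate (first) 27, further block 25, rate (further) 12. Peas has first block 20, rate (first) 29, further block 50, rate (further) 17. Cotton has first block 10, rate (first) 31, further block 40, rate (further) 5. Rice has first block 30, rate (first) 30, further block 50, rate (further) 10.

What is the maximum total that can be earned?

3395

Rank every tier by rate: Cotton/T1 31 > Rice/T1 30 > Peas/T1 29 > Sorghum/T1 27 > Maize/T1 22 > Peas/T2 17 > Sorghum/T2 12 > Rice/T2 10 > Maize/T2 8 > Cotton/T2 5.
Cotton/T1 (31): +10 — 115 left.
Fill Rice T1 block (30 at 30) — 85 left.
Peas/T1 (29): +20 — 65 left.
Fill Sorghum T1 block (35 at 27) — 30 left.
Maize/T1: +30 of 35 at 22; pool empty.
Total = 31×10 + 30×30 + 29×20 + 27×35 + 22×30 = 3395.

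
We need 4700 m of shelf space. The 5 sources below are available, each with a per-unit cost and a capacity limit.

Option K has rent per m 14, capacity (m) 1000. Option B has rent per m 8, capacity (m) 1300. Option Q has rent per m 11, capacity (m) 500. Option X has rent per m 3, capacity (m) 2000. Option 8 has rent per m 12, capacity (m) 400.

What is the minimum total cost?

Use sources in increasing cost order.
Take 2000 from Option X at 3 → need 2700 more.
Take 1300 from Option B at 8 → need 1400 more.
Option Q at 11: take all 500 m → 900 still needed.
Option 8 (12): use full 400 → 500 m to go.
Option K (14): take the remaining 500 → done.
Cost = 2000×3 + 1300×8 + 500×11 + 400×12 + 500×14 = 33700.

33700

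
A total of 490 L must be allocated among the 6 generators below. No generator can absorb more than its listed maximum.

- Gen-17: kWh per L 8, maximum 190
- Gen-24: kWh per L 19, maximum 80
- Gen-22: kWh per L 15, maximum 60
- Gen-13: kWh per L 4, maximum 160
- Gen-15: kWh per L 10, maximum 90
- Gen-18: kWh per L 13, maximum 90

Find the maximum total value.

5850

Rank by kWh per L: Gen-24 19 > Gen-22 15 > Gen-18 13 > Gen-15 10 > Gen-17 8 > Gen-13 4.
Gen-24: +80 to 80 (cap) → 410 left.
Give Gen-22 60 to hit its cap of 60 → 350 left.
Gen-18: +90 to 90 (cap) → 260 left.
Give Gen-15 90 to hit its cap of 90 → 170 left.
Only 170 left; Gen-17 takes them to reach 170.
Total = 8×170 + 19×80 + 15×60 + 10×90 + 13×90 = 5850.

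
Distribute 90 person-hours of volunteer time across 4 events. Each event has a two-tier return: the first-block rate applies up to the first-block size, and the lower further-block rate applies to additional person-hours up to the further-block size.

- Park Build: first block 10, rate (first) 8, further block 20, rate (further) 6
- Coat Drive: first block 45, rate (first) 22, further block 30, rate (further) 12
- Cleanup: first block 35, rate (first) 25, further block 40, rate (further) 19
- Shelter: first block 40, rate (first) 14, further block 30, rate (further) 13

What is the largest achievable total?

2055

Rank every tier by rate: Cleanup/T1 25 > Coat Drive/T1 22 > Cleanup/T2 19 > Shelter/T1 14 > Shelter/T2 13 > Coat Drive/T2 12 > Park Build/T1 8 > Park Build/T2 6.
Cleanup T1 at 25: fill all 35 — 55 left.
Coat Drive T1 at 22: fill all 45 — 10 left.
Cleanup/T2: +10 of 40 at 19; pool empty.
Total = 25×35 + 22×45 + 19×10 = 2055.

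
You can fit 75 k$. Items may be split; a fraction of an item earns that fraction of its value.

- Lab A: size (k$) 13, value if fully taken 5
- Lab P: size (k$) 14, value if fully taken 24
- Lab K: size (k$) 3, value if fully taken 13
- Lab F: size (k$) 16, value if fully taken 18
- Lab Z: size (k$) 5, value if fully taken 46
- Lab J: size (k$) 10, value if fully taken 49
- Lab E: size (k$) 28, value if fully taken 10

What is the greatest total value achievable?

160

Best value per unit of size first: Lab Z 46/5≈9.2, Lab J 49/10≈4.9, Lab K 13/3≈4.33, Lab P 24/14≈1.71, Lab F 18/16≈1.12, Lab A 5/13≈0.385, Lab E 10/28≈0.357.
All 5 k$ of Lab Z fit (value 46) — 70 remain.
Lab J: take in full, 10 k$ for value 49 — 60 left.
Lab K: take in full, 3 k$ for value 13 — 57 left.
Lab P: take in full, 14 k$ for value 24 — 43 left.
Lab F: take in full, 16 k$ for value 18 — 27 left.
Take all of Lab A (13 k$, value 5) — 14 k$ left.
Fill the last 14 k$ with part of Lab E: 14/28 of it earns 5.
Total value = 160.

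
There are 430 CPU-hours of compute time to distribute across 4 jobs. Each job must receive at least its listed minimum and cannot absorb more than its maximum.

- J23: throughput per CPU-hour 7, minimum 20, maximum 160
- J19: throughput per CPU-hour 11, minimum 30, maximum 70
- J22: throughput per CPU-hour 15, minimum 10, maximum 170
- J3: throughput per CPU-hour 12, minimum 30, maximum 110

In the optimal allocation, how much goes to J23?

80

Meeting every minimum uses 20+30+10+30 = 90 CPU-hours, leaving 340.
Rank by throughput per CPU-hour: J22 15 > J3 12 > J19 11 > J23 7.
J22 takes 160 more to reach its cap of 170 → 180 left.
J3 takes 80 more to reach its cap of 110 → 100 left.
Give J19 40 more to hit its cap of 70 → 60 left.
Only 60 left; J23 takes them to reach 80.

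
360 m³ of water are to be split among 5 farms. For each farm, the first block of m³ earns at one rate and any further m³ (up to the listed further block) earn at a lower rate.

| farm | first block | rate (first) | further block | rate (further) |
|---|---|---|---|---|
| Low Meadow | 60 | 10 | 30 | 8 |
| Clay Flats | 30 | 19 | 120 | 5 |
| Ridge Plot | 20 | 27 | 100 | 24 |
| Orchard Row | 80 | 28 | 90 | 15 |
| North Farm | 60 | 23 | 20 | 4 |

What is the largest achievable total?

8180

Treat each block as its own option and order by rate: Orchard Row/tier1 28 > Ridge Plot/tier1 27 > Ridge Plot/tier2 24 > North Farm/tier1 23 > Clay Flats/tier1 19 > Orchard Row/tier2 15 > Low Meadow/tier1 10 > Low Meadow/tier2 8 > Clay Flats/tier2 5 > North Farm/tier2 4.
Orchard Row/tier1 (28): +80 ; 280 left.
Ridge Plot/tier1 (27): +20 ; 260 left.
Ridge Plot tier2 at 24: fill all 100 ; 160 left.
North Farm tier1 at 23: fill all 60 ; 100 left.
Clay Flats/tier1 (19): +30 ; 70 left.
70 remain; put them into Orchard Row tier2 at 15.
Total = 28×80 + 27×20 + 24×100 + 23×60 + 19×30 + 15×70 = 8180.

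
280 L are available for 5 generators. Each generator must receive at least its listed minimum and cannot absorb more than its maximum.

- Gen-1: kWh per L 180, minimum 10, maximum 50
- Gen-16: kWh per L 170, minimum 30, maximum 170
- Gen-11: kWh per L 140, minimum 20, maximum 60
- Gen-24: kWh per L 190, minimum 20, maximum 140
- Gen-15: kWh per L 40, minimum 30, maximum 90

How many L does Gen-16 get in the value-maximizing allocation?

Meeting every minimum uses 10+30+20+20+30 = 110 L, leaving 170.
Rank by kWh per L: Gen-24 190 > Gen-1 180 > Gen-16 170 > Gen-11 140 > Gen-15 40.
Give Gen-24 120 more to hit its cap of 140 — 50 left.
Gen-1: +40 to 50 (cap) — 10 left.
Only 10 left; Gen-16 takes them to reach 40.

40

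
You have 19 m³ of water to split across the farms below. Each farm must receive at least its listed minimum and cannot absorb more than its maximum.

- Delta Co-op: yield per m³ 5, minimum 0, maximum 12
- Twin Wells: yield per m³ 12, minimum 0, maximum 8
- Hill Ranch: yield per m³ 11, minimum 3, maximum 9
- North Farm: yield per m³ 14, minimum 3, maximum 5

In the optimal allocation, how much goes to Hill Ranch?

6

Meeting every minimum uses 0+0+3+3 = 6 m³, leaving 13.
Order the farms by yield per m³: North Farm 14 > Twin Wells 12 > Hill Ranch 11 > Delta Co-op 5.
North Farm: +2 to 5 (cap) — 11 left.
Twin Wells: +8 to 8 (cap) — 3 left.
Hill Ranch has room for 6 more but only 3 remain, so it gets 6.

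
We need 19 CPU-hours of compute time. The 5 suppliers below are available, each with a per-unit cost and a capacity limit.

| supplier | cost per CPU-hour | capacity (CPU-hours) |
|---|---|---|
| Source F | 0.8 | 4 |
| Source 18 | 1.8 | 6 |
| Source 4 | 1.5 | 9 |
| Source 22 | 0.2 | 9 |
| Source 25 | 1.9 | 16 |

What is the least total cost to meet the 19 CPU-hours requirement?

Fill from the cheapest supplier first.
Source 22 (0.2): use full 9 — 10 CPU-hours to go.
Source F at 0.8: take all 4 CPU-hours — 6 still needed.
Take 6 from Source 4 at 1.5 to finish.
Source 18, Source 25: unused.
Cost = 9×0.2 + 4×0.8 + 6×1.5 = 14.

14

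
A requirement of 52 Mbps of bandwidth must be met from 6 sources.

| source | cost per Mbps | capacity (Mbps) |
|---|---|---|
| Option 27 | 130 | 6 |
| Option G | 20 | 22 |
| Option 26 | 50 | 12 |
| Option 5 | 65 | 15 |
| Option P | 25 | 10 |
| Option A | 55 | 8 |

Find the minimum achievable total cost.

1730

Cheapest first:
Take 22 from Option G at 20 ; need 30 more.
Take 10 from Option P at 25 ; need 20 more.
Take 12 from Option 26 at 50 ; need 8 more.
Option A (55): use full 8 ; 0 Mbps to go.
Option 5, Option 27: unused.
Cost = 22×20 + 10×25 + 12×50 + 8×55 = 1730.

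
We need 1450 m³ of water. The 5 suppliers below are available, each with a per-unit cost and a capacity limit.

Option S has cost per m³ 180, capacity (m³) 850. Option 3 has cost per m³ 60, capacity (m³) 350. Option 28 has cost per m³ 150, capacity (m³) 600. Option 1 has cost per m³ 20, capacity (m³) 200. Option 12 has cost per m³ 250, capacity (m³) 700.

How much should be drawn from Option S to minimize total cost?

Cheapest first:
Option 1 (20): use full 200 → 1250 m³ to go.
Option 3 at 60: take all 350 m³ → 900 still needed.
Option 28 at 150: take all 600 m³ → 300 still needed.
Option S (180): take the remaining 300 → done.
Option 12: unused.

300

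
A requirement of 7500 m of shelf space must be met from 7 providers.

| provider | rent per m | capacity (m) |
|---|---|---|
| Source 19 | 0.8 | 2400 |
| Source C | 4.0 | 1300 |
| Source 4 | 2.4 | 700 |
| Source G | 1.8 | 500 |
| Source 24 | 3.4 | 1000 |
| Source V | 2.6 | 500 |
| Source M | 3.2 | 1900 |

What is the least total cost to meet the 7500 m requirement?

Use providers in increasing cost order.
Source 19 at 0.8: take all 2400 m ; 5100 still needed.
Source G (1.8): use full 500 ; 4600 m to go.
Source 4 (2.4): use full 700 ; 3900 m to go.
Source V (2.6): use full 500 ; 3400 m to go.
Source M (3.2): use full 1900 ; 1500 m to go.
Source 24 (3.4): use full 1000 ; 500 m to go.
Source C at 4.0: take 500 of its 1300 ; requirement met.
Cost = 2400×0.8 + 500×1.8 + 700×2.4 + 500×2.6 + 1900×3.2 + 1000×3.4 + 500×4.0 = 17280.

17280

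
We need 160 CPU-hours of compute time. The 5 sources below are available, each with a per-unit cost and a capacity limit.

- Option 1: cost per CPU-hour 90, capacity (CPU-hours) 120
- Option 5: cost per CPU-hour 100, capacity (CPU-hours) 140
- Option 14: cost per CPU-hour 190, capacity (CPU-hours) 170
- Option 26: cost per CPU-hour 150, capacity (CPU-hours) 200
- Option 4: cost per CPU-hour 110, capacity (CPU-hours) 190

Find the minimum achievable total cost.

Cheapest first:
Take 120 from Option 1 at 90 ; need 40 more.
Option 5 (100): take the remaining 40 ; done.
Option 4, Option 26, Option 14: unused.
Cost = 120×90 + 40×100 = 14800.

14800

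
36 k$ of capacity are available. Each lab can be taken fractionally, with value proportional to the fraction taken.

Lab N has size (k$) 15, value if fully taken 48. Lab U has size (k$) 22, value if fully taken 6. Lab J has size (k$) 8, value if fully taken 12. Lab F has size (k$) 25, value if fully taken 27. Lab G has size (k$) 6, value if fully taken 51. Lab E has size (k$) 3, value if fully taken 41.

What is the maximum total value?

Sort by value density: Lab E 41/3≈13.7, Lab G 51/6≈8.5, Lab N 48/15≈3.2, Lab J 12/8≈1.5, Lab F 27/25≈1.08, Lab U 6/22≈0.273.
Lab E: take in full, 3 k$ for value 41 ; 33 left.
All 6 k$ of Lab G fit (value 51) ; 27 remain.
Lab N: take in full, 15 k$ for value 48 ; 12 left.
All 8 k$ of Lab J fit (value 12) ; 4 remain.
4 k$ left: a 4/25 share of Lab F gives 27×4/25 = 4.32.
Total value = 156.32.

156.32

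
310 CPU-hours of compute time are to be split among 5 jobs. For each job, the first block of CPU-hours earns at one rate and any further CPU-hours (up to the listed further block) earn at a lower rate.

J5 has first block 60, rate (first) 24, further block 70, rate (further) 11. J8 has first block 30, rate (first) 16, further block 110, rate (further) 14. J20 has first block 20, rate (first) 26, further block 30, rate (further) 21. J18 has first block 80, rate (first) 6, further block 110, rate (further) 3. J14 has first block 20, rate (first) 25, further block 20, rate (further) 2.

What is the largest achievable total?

Order all 10 blocks by rate: J20/T1 26 > J14/T1 25 > J5/T1 24 > J20/T2 21 > J8/T1 16 > J8/T2 14 > J5/T2 11 > J18/T1 6 > J18/T2 3 > J14/T2 2.
J20/T1 (26): +20 — 290 left.
J14/T1 (25): +20 — 270 left.
Fill J5 T1 block (60 at 24) — 210 left.
Fill J20 T2 block (30 at 21) — 180 left.
J8/T1 (16): +30 — 150 left.
J8/T2 (14): +110 — 40 left.
J5 T2 at 11: only 40 left, fill 40.
Total = 26×20 + 25×20 + 24×60 + 21×30 + 16×30 + 14×110 + 11×40 = 5550.

5550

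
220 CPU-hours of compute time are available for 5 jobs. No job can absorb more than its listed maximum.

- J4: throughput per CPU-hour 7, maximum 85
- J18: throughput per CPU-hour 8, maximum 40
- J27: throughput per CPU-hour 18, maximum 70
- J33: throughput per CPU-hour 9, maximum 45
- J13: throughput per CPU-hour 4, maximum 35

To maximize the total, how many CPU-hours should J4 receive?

65

Rank by throughput per CPU-hour: J27 18 > J33 9 > J18 8 > J4 7 > J13 4.
Give J27 70 to hit its cap of 70 → 150 left.
J33: +45 to 45 (cap) → 105 left.
J18: +40 to 40 (cap) → 65 left.
Only 65 left; J4 takes them to reach 65.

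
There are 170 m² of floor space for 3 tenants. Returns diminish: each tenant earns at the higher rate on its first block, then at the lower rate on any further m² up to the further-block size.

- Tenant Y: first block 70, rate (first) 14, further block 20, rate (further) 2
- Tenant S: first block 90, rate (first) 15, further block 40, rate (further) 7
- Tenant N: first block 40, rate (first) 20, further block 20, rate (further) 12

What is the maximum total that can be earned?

2710

Treat each block as its own option and order by rate: Tenant N/first 20 > Tenant S/first 15 > Tenant Y/first 14 > Tenant N/second 12 > Tenant S/second 7 > Tenant Y/second 2.
Tenant N first at 20: fill all 40 ; 130 left.
Fill Tenant S first block (90 at 15) ; 40 left.
Tenant Y first at 14: only 40 left, fill 40.
Total = 20×40 + 15×90 + 14×40 = 2710.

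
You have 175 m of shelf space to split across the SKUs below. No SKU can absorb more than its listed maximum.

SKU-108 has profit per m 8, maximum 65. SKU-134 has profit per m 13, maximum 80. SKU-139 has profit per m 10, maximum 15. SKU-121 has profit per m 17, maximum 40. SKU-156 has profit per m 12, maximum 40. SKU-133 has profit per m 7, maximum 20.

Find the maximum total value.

2350

Highest profit per m first: SKU-121 17 > SKU-134 13 > SKU-156 12 > SKU-139 10 > SKU-108 8 > SKU-133 7.
SKU-121: +40 to 40 (cap) — 135 left.
SKU-134: +80 to 80 (cap) — 55 left.
SKU-156 takes 40 to reach its cap of 40 — 15 left.
Give SKU-139 15 to hit its cap of 15 — 0 left.
Total = 13×80 + 10×15 + 17×40 + 12×40 = 2350.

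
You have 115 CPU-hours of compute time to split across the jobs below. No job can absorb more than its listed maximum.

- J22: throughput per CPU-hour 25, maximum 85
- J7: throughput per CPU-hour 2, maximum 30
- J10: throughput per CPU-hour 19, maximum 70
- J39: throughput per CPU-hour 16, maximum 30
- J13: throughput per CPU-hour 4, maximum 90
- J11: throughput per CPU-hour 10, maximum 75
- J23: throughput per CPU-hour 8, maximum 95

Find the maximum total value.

2695

Order the jobs by throughput per CPU-hour: J22 25 > J10 19 > J39 16 > J11 10 > J23 8 > J13 4 > J7 2.
J22 takes 85 to reach its cap of 85 ; 30 left.
Only 30 left; J10 takes them to reach 30.
Total = 25×85 + 19×30 = 2695.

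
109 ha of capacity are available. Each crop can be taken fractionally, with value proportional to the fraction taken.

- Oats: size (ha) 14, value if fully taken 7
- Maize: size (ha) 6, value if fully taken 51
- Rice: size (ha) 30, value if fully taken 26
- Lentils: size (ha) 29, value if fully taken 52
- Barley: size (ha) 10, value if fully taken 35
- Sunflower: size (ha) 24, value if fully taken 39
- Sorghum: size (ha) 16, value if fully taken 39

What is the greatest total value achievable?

Rank by value-to-size ratio: Maize 51/6≈8.5, Barley 35/10≈3.5, Sorghum 39/16≈2.44, Lentils 52/29≈1.79, Sunflower 39/24≈1.62, Rice 26/30≈0.867, Oats 7/14≈0.5.
Maize: take in full, 6 ha for value 51 → 103 left.
Barley: take in full, 10 ha for value 35 → 93 left.
Take all of Sorghum (16 ha, value 39) → 77 ha left.
Take all of Lentils (29 ha, value 52) → 48 ha left.
Sunflower: take in full, 24 ha for value 39 → 24 left.
Fill the last 24 ha with part of Rice: 24/30 of it earns 20.8.
Total value = 236.8.

236.8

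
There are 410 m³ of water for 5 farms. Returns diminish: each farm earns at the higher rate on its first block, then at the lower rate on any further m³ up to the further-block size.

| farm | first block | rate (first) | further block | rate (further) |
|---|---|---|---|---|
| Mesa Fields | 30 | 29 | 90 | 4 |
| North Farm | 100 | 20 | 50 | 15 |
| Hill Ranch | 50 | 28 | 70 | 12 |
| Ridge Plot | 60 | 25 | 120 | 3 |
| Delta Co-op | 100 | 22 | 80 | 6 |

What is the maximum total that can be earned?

Treat each block as its own option and order by rate: Mesa Fields/tier1 29 > Hill Ranch/tier1 28 > Ridge Plot/tier1 25 > Delta Co-op/tier1 22 > North Farm/tier1 20 > North Farm/tier2 15 > Hill Ranch/tier2 12 > Delta Co-op/tier2 6 > Mesa Fields/tier2 4 > Ridge Plot/tier2 3.
Fill Mesa Fields tier1 block (30 at 29) — 380 left.
Hill Ranch/tier1 (28): +50 — 330 left.
Ridge Plot tier1 at 25: fill all 60 — 270 left.
Fill Delta Co-op tier1 block (100 at 22) — 170 left.
North Farm tier1 at 20: fill all 100 — 70 left.
Fill North Farm tier2 block (50 at 15) — 20 left.
Hill Ranch tier2 at 12: only 20 left, fill 20.
Total = 29×30 + 28×50 + 25×60 + 22×100 + 20×100 + 15×50 + 12×20 = 8960.

8960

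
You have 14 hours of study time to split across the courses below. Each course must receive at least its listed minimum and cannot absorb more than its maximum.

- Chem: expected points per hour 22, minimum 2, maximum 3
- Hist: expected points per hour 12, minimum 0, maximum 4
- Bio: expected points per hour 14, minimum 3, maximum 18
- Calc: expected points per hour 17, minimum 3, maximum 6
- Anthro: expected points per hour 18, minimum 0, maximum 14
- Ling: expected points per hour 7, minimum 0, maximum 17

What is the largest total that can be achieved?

249

Meeting every minimum uses 2+0+3+3+0+0 = 8 hours, leaving 6.
Rank by expected points per hour: Chem 22 > Anthro 18 > Calc 17 > Bio 14 > Hist 12 > Ling 7.
Chem: +1 to 3 (cap) — 5 left.
Only 5 left; Anthro takes them to reach 5.
Total = 22×3 + 14×3 + 17×3 + 18×5 = 249.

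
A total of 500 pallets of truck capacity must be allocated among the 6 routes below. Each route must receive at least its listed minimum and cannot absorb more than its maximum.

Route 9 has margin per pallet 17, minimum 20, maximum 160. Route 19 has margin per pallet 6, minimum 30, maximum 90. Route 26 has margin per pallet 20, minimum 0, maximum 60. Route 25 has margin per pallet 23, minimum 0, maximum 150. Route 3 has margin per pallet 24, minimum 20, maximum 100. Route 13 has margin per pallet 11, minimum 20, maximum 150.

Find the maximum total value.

9830

Meeting every minimum uses 20+30+0+0+20+20 = 90 pallets, leaving 410.
Order the routes by margin per pallet: Route 3 24 > Route 25 23 > Route 26 20 > Route 9 17 > Route 13 11 > Route 19 6.
Give Route 3 80 more to hit its cap of 100 ; 330 left.
Give Route 25 150 more to hit its cap of 150 ; 180 left.
Route 26 takes 60 more to reach its cap of 60 ; 120 left.
Route 9: +120 (room for 140) → 140. Pool exhausted.
Total = 17×140 + 6×30 + 20×60 + 23×150 + 24×100 + 11×20 = 9830.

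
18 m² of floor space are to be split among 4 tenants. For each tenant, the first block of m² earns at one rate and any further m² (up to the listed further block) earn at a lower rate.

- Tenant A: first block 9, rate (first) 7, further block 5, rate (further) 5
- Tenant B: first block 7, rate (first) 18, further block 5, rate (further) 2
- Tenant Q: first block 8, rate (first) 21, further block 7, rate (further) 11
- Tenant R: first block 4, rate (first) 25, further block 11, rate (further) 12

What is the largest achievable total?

Order all 8 blocks by rate: Tenant R/tier1 25 > Tenant Q/tier1 21 > Tenant B/tier1 18 > Tenant R/tier2 12 > Tenant Q/tier2 11 > Tenant A/tier1 7 > Tenant A/tier2 5 > Tenant B/tier2 2.
Tenant R/tier1 (25): +4 → 14 left.
Tenant Q tier1 at 21: fill all 8 → 6 left.
6 remain; put them into Tenant B tier1 at 18.
Total = 25×4 + 21×8 + 18×6 = 376.

376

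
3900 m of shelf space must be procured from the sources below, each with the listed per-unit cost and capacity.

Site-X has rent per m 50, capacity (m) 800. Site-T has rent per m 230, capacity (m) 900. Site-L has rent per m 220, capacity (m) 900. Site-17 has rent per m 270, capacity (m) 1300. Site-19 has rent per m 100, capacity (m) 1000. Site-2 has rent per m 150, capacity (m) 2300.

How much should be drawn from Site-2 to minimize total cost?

Use sources in increasing cost order.
Site-X (50): use full 800 ; 3100 m to go.
Site-19 (100): use full 1000 ; 2100 m to go.
Site-2 (150): take the remaining 2100 ; done.
Site-L, Site-T, Site-17: unused.

2100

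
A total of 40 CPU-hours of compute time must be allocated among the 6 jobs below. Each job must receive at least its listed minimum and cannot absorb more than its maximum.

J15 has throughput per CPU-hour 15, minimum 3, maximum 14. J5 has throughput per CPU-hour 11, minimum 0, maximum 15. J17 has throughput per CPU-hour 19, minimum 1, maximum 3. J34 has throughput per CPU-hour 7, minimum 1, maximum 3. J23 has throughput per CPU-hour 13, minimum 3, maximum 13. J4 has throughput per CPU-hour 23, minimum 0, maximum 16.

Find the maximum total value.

720

Meeting every minimum uses 3+0+1+1+3+0 = 8 CPU-hours, leaving 32.
Highest throughput per CPU-hour first: J4 23 > J17 19 > J15 15 > J23 13 > J5 11 > J34 7.
J4 takes 16 more to reach its cap of 16 — 16 left.
Give J17 2 more to hit its cap of 3 — 14 left.
J15 takes 11 more to reach its cap of 14 — 3 left.
Only 3 left; J23 takes them to reach 6.
Total = 15×14 + 19×3 + 7×1 + 13×6 + 23×16 = 720.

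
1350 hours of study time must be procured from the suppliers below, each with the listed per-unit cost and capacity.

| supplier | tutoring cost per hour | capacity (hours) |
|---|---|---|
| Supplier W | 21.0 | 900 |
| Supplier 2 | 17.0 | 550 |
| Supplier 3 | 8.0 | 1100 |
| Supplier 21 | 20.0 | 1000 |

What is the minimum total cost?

13050

Fill from the cheapest supplier first.
Supplier 3 at 8.0: take all 1100 hours → 250 still needed.
Take 250 from Supplier 2 at 17.0 to finish.
Supplier 21, Supplier W: unused.
Cost = 1100×8.0 + 250×17.0 = 13050.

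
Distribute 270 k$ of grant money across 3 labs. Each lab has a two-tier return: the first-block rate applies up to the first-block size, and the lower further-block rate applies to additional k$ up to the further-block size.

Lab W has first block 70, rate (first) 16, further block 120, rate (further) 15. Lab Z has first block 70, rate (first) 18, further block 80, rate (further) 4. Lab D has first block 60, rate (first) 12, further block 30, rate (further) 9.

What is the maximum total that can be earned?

4300

Order all 6 blocks by rate: Lab Z/first 18 > Lab W/first 16 > Lab W/second 15 > Lab D/first 12 > Lab D/second 9 > Lab Z/second 4.
Fill Lab Z first block (70 at 18) — 200 left.
Lab W/first (16): +70 — 130 left.
Fill Lab W second block (120 at 15) — 10 left.
10 remain; put them into Lab D first at 12.
Total = 18×70 + 16×70 + 15×120 + 12×10 = 4300.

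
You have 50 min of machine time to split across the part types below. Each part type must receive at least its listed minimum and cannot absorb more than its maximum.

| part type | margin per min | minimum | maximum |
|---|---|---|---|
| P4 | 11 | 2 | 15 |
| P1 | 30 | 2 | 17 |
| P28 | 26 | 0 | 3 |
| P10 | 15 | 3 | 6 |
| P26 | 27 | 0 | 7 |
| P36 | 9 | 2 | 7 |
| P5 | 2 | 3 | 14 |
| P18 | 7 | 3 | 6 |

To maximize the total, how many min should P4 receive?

9

Meeting every minimum uses 2+2+0+3+0+2+3+3 = 15 min, leaving 35.
Order the part types by margin per min: P1 30 > P26 27 > P28 26 > P10 15 > P4 11 > P36 9 > P18 7 > P5 2.
Give P1 15 more to hit its cap of 17 ; 20 left.
Give P26 7 more to hit its cap of 7 ; 13 left.
P28: +3 to 3 (cap) ; 10 left.
Give P10 3 more to hit its cap of 6 ; 7 left.
Only 7 left; P4 takes them to reach 9.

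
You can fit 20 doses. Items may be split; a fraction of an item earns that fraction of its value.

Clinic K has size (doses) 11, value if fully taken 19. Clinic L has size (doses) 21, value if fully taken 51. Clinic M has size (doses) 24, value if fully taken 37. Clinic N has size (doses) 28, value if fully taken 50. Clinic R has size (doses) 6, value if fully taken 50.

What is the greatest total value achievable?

Sort by value density: Clinic R 50/6≈8.33, Clinic L 51/21≈2.43, Clinic N 50/28≈1.79, Clinic K 19/11≈1.73, Clinic M 37/24≈1.54.
Clinic R: take in full, 6 doses for value 50 — 14 left.
14 doses left: a 14/21 share of Clinic L gives 51×14/21 = 34.
Total value = 84.

84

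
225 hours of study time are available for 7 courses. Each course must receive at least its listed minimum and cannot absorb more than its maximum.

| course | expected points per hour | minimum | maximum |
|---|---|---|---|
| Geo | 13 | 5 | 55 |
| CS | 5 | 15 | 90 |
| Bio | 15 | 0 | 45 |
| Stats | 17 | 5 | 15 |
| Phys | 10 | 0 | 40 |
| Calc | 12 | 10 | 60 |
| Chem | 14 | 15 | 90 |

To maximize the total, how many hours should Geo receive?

50

Meeting every minimum uses 5+15+0+5+0+10+15 = 50 hours, leaving 175.
Rank by expected points per hour: Stats 17 > Bio 15 > Chem 14 > Geo 13 > Calc 12 > Phys 10 > CS 5.
Give Stats 10 more to hit its cap of 15 → 165 left.
Bio takes 45 more to reach its cap of 45 → 120 left.
Chem: +75 to 90 (cap) → 45 left.
Geo: +45 (room for 50) → 50. Pool exhausted.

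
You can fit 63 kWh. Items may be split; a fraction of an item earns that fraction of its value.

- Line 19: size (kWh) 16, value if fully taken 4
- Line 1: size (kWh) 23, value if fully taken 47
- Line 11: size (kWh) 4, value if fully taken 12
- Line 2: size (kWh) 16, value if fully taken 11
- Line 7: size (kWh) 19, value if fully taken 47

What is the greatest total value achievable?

117.25

Sort by value density: Line 11 12/4≈3, Line 7 47/19≈2.47, Line 1 47/23≈2.04, Line 2 11/16≈0.688, Line 19 4/16≈0.25.
Take all of Line 11 (4 kWh, value 12) — 59 kWh left.
Line 7: take in full, 19 kWh for value 47 — 40 left.
All 23 kWh of Line 1 fit (value 47) — 17 remain.
Take all of Line 2 (16 kWh, value 11) — 1 kWh left.
1 kWh left: a 1/16 share of Line 19 gives 4×1/16 = 0.25.
Total value = 117.25.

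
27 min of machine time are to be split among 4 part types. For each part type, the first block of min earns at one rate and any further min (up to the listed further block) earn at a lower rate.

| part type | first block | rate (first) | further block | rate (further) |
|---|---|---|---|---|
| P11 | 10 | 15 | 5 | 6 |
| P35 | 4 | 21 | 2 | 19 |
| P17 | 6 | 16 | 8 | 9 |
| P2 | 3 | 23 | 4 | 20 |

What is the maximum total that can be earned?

487

Treat each block as its own option and order by rate: P2/tier1 23 > P35/tier1 21 > P2/tier2 20 > P35/tier2 19 > P17/tier1 16 > P11/tier1 15 > P17/tier2 9 > P11/tier2 6.
Fill P2 tier1 block (3 at 23) — 24 left.
P35 tier1 at 21: fill all 4 — 20 left.
Fill P2 tier2 block (4 at 20) — 16 left.
P35/tier2 (19): +2 — 14 left.
P17 tier1 at 16: fill all 6 — 8 left.
P11/tier1: +8 of 10 at 15; pool empty.
Total = 23×3 + 21×4 + 20×4 + 19×2 + 16×6 + 15×8 = 487.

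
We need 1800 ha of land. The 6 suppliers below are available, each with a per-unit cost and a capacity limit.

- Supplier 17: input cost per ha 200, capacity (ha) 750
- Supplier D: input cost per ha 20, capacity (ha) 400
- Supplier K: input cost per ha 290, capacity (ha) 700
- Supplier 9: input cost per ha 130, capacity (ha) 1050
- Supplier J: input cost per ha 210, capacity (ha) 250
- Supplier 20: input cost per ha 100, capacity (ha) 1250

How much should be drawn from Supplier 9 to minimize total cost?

Cheapest first:
Take 400 from Supplier D at 20 — need 1400 more.
Take 1250 from Supplier 20 at 100 — need 150 more.
Take 150 from Supplier 9 at 130 to finish.
Supplier 17, Supplier J, Supplier K: unused.

150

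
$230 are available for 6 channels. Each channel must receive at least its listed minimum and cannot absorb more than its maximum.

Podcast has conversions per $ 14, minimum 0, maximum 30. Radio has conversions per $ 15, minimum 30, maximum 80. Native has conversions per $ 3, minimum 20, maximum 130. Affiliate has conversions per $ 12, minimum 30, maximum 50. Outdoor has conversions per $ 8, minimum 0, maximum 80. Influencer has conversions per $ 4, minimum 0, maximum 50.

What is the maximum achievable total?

Meeting every minimum uses 0+30+20+30+0+0 = 80 $, leaving 150.
Order the channels by conversions per $: Radio 15 > Podcast 14 > Affiliate 12 > Outdoor 8 > Influencer 4 > Native 3.
Give Radio 50 more to hit its cap of 80 → 100 left.
Podcast takes 30 more to reach its cap of 30 → 70 left.
Give Affiliate 20 more to hit its cap of 50 → 50 left.
Outdoor: +50 (room for 80) → 50. Pool exhausted.
Total = 14×30 + 15×80 + 3×20 + 12×50 + 8×50 = 2680.

2680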